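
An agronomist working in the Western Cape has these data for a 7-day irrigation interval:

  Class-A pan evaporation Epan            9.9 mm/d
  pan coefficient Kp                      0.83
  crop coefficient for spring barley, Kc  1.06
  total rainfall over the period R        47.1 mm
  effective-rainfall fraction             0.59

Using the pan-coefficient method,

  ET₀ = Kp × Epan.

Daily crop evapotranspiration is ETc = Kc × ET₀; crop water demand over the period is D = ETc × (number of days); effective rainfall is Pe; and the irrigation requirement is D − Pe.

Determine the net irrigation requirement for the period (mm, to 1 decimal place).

33.2 mm

ET₀ = 0.83 × 9.9 = 8.2170 mm/d
ETc = Kc × ET₀ = 1.06 × 8.2170 = 8.7100 mm/d
Crop demand D = ETc × 7 d = 8.7100 × 7 = 60.970 mm
Pe = 0.59 × 47.1 = 27.789 mm
D − Pe = 60.970 − 27.789 = 33.181 mm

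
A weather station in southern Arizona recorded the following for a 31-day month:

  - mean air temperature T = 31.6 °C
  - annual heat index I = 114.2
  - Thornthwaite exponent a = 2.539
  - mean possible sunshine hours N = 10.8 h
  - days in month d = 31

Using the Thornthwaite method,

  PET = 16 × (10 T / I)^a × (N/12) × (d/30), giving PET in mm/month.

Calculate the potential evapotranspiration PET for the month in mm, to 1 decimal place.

10T/I = 10 × 31.6 / 114.2 = 2.7671
(10T/I)^a = 2.7671^2.539 = 13.2526
Uncorrected PET = 16 × 13.2526 = 212.042 mm
Correction = (N/12)(d/30) = (10.8/12)(31/30) = 0.9300
PET = 212.042 × 0.9300 = 197.199 mm/month

197.2 mm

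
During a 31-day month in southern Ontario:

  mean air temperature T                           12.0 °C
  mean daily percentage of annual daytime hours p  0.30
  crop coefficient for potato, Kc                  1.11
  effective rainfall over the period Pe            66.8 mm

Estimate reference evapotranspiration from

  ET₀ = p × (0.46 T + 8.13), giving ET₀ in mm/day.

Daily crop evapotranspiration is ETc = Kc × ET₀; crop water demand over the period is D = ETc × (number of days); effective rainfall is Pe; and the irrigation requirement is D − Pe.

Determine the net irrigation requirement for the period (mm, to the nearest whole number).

74 mm

ET₀ = 0.30 × (0.46 × 12.0 + 8.13) = 0.30 × 13.650 = 4.0950 mm/d
ETc = Kc × ET₀ = 1.11 × 4.0950 = 4.5455 mm/d
Crop demand D = ETc × 31 d = 4.5455 × 31 = 140.911 mm
D − Pe = 140.911 − 66.8 = 74.111 mm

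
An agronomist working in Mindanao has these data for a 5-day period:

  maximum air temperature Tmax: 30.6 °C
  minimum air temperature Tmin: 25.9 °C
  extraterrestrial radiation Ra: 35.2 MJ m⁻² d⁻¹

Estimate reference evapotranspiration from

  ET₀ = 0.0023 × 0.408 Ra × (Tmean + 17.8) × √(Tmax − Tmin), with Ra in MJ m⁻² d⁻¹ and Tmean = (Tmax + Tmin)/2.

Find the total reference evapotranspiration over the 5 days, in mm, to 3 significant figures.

Tmean = (30.6 + 25.9)/2 = 28.25 °C
0.408 Ra = 0.408 × 35.2 = 14.3616 mm/d equivalent
ET₀ = 0.0023 × 14.3616 × (28.25 + 17.8) × √4.7 = 0.0023 × 14.3616 × 46.05 × 2.1679 = 3.2976 mm/d
Over 5 days: 3.2976 × 5 = 16.488 mm

16.5 mm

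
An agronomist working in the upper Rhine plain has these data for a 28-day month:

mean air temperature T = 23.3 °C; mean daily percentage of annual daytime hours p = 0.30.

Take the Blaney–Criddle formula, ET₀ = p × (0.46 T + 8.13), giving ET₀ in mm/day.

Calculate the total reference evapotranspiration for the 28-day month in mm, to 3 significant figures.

158 mm

ET₀ = 0.30 × (0.46 × 23.3 + 8.13) = 0.30 × 18.848 = 5.6544 mm/d
Monthly total = 5.6544 × 28 = 158.323 mm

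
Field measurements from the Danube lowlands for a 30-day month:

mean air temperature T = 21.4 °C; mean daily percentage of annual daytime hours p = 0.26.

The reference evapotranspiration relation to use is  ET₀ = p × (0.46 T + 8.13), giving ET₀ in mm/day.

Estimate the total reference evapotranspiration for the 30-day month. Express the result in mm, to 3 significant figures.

ET₀ = 0.26 × (0.46 × 21.4 + 8.13) = 0.26 × 17.974 = 4.6732 mm/d
Monthly total = 4.6732 × 30 = 140.196 mm

140 mm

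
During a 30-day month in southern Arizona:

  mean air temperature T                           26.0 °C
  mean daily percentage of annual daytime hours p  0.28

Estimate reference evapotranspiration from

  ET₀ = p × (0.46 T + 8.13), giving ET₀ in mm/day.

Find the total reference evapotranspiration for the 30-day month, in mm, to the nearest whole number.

169 mm

ET₀ = 0.28 × (0.46 × 26.0 + 8.13) = 0.28 × 20.090 = 5.6252 mm/d
Monthly total = 5.6252 × 30 = 168.756 mm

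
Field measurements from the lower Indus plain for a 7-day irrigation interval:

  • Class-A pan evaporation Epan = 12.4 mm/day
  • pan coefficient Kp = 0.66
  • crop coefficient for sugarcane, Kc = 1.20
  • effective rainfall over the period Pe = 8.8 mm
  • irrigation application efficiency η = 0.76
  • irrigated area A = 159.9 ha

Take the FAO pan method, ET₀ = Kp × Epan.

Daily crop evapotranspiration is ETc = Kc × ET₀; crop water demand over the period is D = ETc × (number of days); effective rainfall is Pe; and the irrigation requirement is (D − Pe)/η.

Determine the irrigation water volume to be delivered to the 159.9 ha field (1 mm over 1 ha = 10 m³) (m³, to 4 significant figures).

ET₀ = 0.66 × 12.4 = 8.1840 mm/d
ETc = Kc × ET₀ = 1.20 × 8.1840 = 9.8208 mm/d
Crop demand D = ETc × 7 d = 9.8208 × 7 = 68.746 mm
D − Pe = 68.746 − 8.8 = 59.946 mm
Gross irrigation = 59.946 / 0.76 = 78.876 mm
Volume = 78.876 mm × 159.9 ha × 10 = 126122.7 m³

126100 m³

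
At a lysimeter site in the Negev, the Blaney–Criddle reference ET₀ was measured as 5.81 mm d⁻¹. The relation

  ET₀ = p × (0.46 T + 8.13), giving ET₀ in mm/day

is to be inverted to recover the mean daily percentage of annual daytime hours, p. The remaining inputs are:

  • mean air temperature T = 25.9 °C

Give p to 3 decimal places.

p = ET₀ / (0.46 T + 8.13) = 5.81 / (0.46 × 25.9 + 8.13) = 5.81 / 20.044 = 0.2899

0.290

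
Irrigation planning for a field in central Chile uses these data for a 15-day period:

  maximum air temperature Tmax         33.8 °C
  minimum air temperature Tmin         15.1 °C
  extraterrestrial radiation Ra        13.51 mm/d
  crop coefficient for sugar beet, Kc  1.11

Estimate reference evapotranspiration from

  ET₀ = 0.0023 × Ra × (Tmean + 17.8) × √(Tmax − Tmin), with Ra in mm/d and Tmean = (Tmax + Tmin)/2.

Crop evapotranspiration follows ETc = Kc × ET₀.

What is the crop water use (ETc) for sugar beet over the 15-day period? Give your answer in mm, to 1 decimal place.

94.5 mm

Tmean = (33.8 + 15.1)/2 = 24.45 °C
ET₀ = 0.0023 × 13.51 × (24.45 + 17.8) × √18.7 = 0.0023 × 13.51 × 42.25 × 4.3243 = 5.6771 mm/d
ETc = Kc × ET₀ = 1.11 × 5.6771 = 6.3016 mm/d
Over 15 days: 6.3016 × 15 = 94.524 mm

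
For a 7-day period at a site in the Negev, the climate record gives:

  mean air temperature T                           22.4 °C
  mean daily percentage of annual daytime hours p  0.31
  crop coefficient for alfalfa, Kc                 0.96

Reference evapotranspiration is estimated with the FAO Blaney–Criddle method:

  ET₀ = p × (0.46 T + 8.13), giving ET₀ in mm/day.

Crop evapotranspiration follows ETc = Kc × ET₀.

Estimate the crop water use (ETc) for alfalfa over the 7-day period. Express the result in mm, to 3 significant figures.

ET₀ = 0.31 × (0.46 × 22.4 + 8.13) = 0.31 × 18.434 = 5.7145 mm/d
ETc = Kc × ET₀ = 0.96 × 5.7145 = 5.4859 mm/d
Over 7 days: 5.4859 × 7 = 38.401 mm

38.4 mm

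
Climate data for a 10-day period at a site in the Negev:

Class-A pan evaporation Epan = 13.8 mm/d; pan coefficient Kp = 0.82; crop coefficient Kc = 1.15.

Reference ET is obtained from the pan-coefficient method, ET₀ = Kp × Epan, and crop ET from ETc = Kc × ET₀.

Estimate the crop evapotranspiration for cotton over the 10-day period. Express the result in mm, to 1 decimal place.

ET₀ = 0.82 × 13.8 = 11.3160 mm/d
ETc = Kc × ET₀ = 1.15 × 11.3160 = 13.0134 mm/d
Over 10 days: 13.0134 × 10 = 130.134 mm

130.1 mm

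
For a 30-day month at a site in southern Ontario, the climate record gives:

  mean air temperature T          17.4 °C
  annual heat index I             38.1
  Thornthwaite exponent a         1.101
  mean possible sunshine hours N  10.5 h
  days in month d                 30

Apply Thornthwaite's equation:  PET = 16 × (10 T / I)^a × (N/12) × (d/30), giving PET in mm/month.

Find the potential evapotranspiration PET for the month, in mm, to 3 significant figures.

74.5 mm

10T/I = 10 × 17.4 / 38.1 = 4.5669
(10T/I)^a = 4.5669^1.101 = 5.3241
Uncorrected PET = 16 × 5.3241 = 85.186 mm
Correction = (N/12)(d/30) = (10.5/12)(30/30) = 0.8750
PET = 85.186 × 0.8750 = 74.538 mm/month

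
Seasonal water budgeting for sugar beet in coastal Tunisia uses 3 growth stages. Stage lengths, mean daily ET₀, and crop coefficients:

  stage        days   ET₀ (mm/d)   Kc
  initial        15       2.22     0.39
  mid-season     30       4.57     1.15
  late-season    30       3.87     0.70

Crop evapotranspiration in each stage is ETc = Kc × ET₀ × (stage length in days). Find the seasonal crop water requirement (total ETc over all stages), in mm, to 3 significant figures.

252 mm

initial: 0.39 × 2.22 × 15 = 12.99 mm
mid-season: 1.15 × 4.57 × 30 = 157.67 mm
late-season: 0.70 × 3.87 × 30 = 81.27 mm
Seasonal total = 251.93 mm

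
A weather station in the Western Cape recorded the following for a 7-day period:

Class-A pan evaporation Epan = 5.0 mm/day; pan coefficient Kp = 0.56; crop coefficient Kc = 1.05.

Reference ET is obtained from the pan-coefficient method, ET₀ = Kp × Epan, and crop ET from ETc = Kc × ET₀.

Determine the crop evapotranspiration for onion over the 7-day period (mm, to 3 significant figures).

20.6 mm

ET₀ = 0.56 × 5.0 = 2.8000 mm/d
ETc = Kc × ET₀ = 1.05 × 2.8000 = 2.9400 mm/d
Over 7 days: 2.9400 × 7 = 20.580 mm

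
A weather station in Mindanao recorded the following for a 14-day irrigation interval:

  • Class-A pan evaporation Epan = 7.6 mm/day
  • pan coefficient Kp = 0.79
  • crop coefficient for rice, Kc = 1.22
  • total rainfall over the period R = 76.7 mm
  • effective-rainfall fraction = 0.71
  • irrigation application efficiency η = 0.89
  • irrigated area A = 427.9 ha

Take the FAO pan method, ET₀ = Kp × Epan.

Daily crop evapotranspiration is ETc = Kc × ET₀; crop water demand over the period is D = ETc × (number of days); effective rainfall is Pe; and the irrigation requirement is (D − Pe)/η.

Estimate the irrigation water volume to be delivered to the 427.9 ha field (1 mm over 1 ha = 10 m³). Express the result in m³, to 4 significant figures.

ET₀ = 0.79 × 7.6 = 6.0040 mm/d
ETc = Kc × ET₀ = 1.22 × 6.0040 = 7.3249 mm/d
Crop demand D = ETc × 14 d = 7.3249 × 14 = 102.549 mm
Pe = 0.71 × 76.7 = 54.457 mm
D − Pe = 102.549 − 54.457 = 48.092 mm
Gross irrigation = 48.092 / 0.89 = 54.036 mm
Volume = 54.036 mm × 427.9 ha × 10 = 231220.0 m³

231200 m³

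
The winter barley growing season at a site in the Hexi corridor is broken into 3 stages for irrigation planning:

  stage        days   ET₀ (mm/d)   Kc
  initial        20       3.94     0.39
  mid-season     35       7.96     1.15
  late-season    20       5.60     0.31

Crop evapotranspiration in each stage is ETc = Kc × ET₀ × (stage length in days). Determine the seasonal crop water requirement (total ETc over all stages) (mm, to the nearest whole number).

386 mm

initial: 0.39 × 3.94 × 20 = 30.73 mm
mid-season: 1.15 × 7.96 × 35 = 320.39 mm
late-season: 0.31 × 5.60 × 20 = 34.72 mm
Seasonal total = 385.84 mm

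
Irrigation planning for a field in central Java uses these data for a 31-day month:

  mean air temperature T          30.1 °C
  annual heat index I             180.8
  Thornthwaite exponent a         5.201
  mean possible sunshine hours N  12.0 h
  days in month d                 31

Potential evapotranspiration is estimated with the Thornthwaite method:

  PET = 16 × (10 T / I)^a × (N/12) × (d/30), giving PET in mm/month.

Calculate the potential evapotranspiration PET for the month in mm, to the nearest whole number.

234 mm

10T/I = 10 × 30.1 / 180.8 = 1.6648
(10T/I)^a = 1.6648^5.201 = 14.1679
Uncorrected PET = 16 × 14.1679 = 226.686 mm
Correction = (N/12)(d/30) = (12.0/12)(31/30) = 1.0333
PET = 226.686 × 1.0333 = 234.235 mm/month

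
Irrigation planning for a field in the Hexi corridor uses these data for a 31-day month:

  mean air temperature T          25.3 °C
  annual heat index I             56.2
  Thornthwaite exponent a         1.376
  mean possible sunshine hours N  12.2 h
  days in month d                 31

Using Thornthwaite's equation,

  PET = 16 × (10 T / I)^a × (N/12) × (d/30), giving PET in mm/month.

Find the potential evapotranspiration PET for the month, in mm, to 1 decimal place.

10T/I = 10 × 25.3 / 56.2 = 4.5018
(10T/I)^a = 4.5018^1.376 = 7.9261
Uncorrected PET = 16 × 7.9261 = 126.818 mm
Correction = (N/12)(d/30) = (12.2/12)(31/30) = 1.0506
PET = 126.818 × 1.0506 = 133.235 mm/month

133.2 mm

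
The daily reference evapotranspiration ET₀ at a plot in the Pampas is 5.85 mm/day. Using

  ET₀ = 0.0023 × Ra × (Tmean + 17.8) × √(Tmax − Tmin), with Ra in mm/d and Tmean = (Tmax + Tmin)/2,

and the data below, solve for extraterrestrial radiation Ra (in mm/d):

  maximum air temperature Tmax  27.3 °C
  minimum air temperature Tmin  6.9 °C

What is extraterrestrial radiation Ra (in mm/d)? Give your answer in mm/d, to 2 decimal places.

Tmean = 17.10 °C; √ΔT = 4.5166
Ra = ET₀ / [0.0023 × (Tmean+17.8) × √ΔT] = 5.85 / (0.0023 × 34.90 × 4.5166) = 16.136 mm/d

16.14 mm/d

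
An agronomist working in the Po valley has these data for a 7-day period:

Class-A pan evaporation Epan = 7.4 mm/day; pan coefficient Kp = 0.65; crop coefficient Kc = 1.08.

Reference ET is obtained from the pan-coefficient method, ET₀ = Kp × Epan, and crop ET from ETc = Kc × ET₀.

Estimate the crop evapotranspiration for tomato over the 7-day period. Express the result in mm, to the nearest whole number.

36 mm

ET₀ = 0.65 × 7.4 = 4.8100 mm/d
ETc = Kc × ET₀ = 1.08 × 4.8100 = 5.1948 mm/d
Over 7 days: 5.1948 × 7 = 36.364 mm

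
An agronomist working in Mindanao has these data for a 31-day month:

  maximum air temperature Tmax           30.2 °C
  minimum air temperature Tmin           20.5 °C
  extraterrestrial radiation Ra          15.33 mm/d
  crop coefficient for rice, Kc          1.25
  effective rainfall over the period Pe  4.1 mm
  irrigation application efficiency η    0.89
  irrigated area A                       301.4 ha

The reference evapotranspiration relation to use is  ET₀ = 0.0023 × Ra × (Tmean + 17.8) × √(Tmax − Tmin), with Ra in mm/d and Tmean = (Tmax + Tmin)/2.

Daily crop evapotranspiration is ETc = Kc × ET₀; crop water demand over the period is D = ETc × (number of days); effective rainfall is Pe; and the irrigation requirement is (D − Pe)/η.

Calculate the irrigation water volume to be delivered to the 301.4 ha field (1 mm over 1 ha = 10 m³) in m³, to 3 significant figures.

608000 m³

Tmean = (30.2 + 20.5)/2 = 25.35 °C
ET₀ = 0.0023 × 15.33 × (25.35 + 17.8) × √9.7 = 0.0023 × 15.33 × 43.15 × 3.1145 = 4.7385 mm/d
ETc = Kc × ET₀ = 1.25 × 4.7385 = 5.9231 mm/d
Crop demand D = ETc × 31 d = 5.9231 × 31 = 183.616 mm
D − Pe = 183.616 − 4.1 = 179.516 mm
Gross irrigation = 179.516 / 0.89 = 201.703 mm
Volume = 201.703 mm × 301.4 ha × 10 = 607932.8 m³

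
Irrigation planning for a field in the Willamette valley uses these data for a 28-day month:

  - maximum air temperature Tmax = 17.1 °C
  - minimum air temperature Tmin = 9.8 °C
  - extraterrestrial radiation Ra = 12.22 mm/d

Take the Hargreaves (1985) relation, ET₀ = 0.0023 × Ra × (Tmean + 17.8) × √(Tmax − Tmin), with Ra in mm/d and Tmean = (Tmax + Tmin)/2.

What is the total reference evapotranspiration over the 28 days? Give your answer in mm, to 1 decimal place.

66.4 mm

Tmean = (17.1 + 9.8)/2 = 13.45 °C
ET₀ = 0.0023 × 12.22 × (13.45 + 17.8) × √7.3 = 0.0023 × 12.22 × 31.25 × 2.7019 = 2.3731 mm/d
Over 28 days: 2.3731 × 28 = 66.447 mm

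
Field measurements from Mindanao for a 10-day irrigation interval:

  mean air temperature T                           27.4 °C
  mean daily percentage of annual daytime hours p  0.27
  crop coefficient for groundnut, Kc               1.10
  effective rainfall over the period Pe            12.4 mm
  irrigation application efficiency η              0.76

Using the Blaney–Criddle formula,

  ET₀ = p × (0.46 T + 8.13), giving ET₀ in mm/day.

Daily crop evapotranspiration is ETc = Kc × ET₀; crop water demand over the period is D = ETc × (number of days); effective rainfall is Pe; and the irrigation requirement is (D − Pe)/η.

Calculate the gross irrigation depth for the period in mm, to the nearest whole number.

ET₀ = 0.27 × (0.46 × 27.4 + 8.13) = 0.27 × 20.734 = 5.5982 mm/d
ETc = Kc × ET₀ = 1.10 × 5.5982 = 6.1580 mm/d
Crop demand D = ETc × 10 d = 6.1580 × 10 = 61.580 mm
D − Pe = 61.580 − 12.4 = 49.180 mm
Gross irrigation = 49.180 / 0.76 = 64.711 mm

65 mm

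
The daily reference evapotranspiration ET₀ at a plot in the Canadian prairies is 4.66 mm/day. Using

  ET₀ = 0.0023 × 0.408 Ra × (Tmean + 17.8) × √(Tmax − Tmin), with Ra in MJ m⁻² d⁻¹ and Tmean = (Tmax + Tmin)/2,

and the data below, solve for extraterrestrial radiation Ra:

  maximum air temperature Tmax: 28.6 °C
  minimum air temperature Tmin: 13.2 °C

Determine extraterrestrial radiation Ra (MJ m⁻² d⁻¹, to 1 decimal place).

Tmean = (28.6+13.2)/2 = 20.90 °C; ΔT = 15.4
Ra = ET₀ / [0.0023 × 0.408 × (Tmean+17.8) × √ΔT]
   = 4.66 / (0.0023 × 0.408 × 38.70 × 3.9243) = 32.698 MJ m⁻² d⁻¹

32.7 MJ m⁻² d⁻¹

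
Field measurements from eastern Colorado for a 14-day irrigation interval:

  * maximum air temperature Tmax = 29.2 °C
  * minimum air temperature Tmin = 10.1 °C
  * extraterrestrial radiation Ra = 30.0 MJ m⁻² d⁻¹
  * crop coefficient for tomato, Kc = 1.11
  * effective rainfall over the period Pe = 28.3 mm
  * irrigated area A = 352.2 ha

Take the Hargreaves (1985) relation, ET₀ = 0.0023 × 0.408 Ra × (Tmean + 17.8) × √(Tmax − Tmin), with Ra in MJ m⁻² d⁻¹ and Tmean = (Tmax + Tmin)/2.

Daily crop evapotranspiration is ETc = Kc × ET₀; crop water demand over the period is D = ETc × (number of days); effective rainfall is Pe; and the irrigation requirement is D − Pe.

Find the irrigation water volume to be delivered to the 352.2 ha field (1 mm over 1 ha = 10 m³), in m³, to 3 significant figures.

153000 m³

Tmean = (29.2 + 10.1)/2 = 19.65 °C
0.408 Ra = 0.408 × 30.0 = 12.2400 mm/d equivalent
ET₀ = 0.0023 × 12.2400 × (19.65 + 17.8) × √19.1 = 0.0023 × 12.2400 × 37.45 × 4.3704 = 4.6077 mm/d
ETc = Kc × ET₀ = 1.11 × 4.6077 = 5.1145 mm/d
Crop demand D = ETc × 14 d = 5.1145 × 14 = 71.603 mm
D − Pe = 71.603 − 28.3 = 43.303 mm
Volume = 43.303 mm × 352.2 ha × 10 = 152513.2 m³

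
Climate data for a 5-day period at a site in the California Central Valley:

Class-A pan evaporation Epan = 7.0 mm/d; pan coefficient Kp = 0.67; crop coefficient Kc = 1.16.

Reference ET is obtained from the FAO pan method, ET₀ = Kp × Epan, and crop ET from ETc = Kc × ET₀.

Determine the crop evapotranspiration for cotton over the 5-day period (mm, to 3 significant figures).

27.2 mm

ET₀ = 0.67 × 7.0 = 4.6900 mm/d
ETc = Kc × ET₀ = 1.16 × 4.6900 = 5.4404 mm/d
Over 5 days: 5.4404 × 5 = 27.202 mm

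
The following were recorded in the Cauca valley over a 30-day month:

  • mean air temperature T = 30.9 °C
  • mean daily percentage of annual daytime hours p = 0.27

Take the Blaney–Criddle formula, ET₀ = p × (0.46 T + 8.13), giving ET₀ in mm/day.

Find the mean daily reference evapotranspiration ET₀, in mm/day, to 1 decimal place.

ET₀ = 0.27 × (0.46 × 30.9 + 8.13) = 0.27 × 22.344 = 6.0329 mm/d

6.0 mm/day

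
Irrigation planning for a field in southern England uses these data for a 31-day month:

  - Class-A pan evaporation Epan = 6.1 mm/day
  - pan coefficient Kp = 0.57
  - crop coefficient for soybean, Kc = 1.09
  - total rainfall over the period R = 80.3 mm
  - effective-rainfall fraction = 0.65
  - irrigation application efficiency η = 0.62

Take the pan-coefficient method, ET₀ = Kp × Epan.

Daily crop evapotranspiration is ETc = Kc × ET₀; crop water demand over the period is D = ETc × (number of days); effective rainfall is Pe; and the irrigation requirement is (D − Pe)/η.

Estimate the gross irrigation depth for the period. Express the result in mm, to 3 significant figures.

105 mm

ET₀ = 0.57 × 6.1 = 3.4770 mm/d
ETc = Kc × ET₀ = 1.09 × 3.4770 = 3.7899 mm/d
Crop demand D = ETc × 31 d = 3.7899 × 31 = 117.487 mm
Pe = 0.65 × 80.3 = 52.195 mm
D − Pe = 117.487 − 52.195 = 65.292 mm
Gross irrigation = 65.292 / 0.62 = 105.310 mm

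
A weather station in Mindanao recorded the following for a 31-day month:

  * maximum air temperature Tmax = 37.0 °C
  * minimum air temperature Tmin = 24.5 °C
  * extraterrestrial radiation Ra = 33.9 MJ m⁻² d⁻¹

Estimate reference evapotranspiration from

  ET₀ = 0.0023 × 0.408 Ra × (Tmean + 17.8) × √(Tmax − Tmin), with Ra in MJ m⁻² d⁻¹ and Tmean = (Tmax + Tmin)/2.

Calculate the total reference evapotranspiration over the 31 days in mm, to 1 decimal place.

Tmean = (37.0 + 24.5)/2 = 30.75 °C
0.408 Ra = 0.408 × 33.9 = 13.8312 mm/d equivalent
ET₀ = 0.0023 × 13.8312 × (30.75 + 17.8) × √12.5 = 0.0023 × 13.8312 × 48.55 × 3.5355 = 5.4604 mm/d
Over 31 days: 5.4604 × 31 = 169.272 mm

169.3 mm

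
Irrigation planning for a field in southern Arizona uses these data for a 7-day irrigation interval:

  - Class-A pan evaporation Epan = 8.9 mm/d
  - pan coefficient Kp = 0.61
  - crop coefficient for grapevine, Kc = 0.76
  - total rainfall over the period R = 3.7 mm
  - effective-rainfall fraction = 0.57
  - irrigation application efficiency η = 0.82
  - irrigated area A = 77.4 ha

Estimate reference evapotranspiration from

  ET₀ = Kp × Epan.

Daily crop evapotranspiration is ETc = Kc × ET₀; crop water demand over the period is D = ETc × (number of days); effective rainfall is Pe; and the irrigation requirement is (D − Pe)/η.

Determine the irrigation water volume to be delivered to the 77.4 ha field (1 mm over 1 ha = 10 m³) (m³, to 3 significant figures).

ET₀ = 0.61 × 8.9 = 5.4290 mm/d
ETc = Kc × ET₀ = 0.76 × 5.4290 = 4.1260 mm/d
Crop demand D = ETc × 7 d = 4.1260 × 7 = 28.882 mm
Pe = 0.57 × 3.7 = 2.109 mm
D − Pe = 28.882 − 2.109 = 26.773 mm
Gross irrigation = 26.773 / 0.82 = 32.650 mm
Volume = 32.650 mm × 77.4 ha × 10 = 25271.1 m³

25300 m³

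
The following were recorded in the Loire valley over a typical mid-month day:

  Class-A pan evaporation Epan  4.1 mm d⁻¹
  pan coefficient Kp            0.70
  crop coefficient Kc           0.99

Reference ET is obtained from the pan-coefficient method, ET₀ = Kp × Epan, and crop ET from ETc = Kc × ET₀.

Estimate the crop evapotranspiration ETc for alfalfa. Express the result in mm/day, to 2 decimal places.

2.84 mm/day

ET₀ = 0.70 × 4.1 = 2.8700 mm/d
ETc = Kc × ET₀ = 0.99 × 2.8700 = 2.8413 mm/d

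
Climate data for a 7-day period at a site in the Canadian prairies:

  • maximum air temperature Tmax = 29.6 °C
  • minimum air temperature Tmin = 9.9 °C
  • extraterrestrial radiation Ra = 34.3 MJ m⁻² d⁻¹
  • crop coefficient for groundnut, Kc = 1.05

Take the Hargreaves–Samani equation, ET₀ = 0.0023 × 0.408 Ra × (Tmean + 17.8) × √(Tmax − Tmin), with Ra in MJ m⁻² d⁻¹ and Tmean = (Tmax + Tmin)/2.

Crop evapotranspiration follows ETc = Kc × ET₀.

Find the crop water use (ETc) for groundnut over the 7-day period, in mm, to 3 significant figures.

39.4 mm

Tmean = (29.6 + 9.9)/2 = 19.75 °C
0.408 Ra = 0.408 × 34.3 = 13.9944 mm/d equivalent
ET₀ = 0.0023 × 13.9944 × (19.75 + 17.8) × √19.7 = 0.0023 × 13.9944 × 37.55 × 4.4385 = 5.3645 mm/d
ETc = Kc × ET₀ = 1.05 × 5.3645 = 5.6327 mm/d
Over 7 days: 5.6327 × 7 = 39.429 mm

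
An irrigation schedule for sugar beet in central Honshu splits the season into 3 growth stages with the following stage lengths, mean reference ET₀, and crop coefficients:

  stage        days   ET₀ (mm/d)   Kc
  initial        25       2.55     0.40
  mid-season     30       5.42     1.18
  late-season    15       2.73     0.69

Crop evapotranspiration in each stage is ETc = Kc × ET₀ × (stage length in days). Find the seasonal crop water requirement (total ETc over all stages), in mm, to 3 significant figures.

246 mm

initial: 0.40 × 2.55 × 25 = 25.50 mm
mid-season: 1.18 × 5.42 × 30 = 191.87 mm
late-season: 0.69 × 2.73 × 15 = 28.26 mm
Seasonal total = 245.63 mm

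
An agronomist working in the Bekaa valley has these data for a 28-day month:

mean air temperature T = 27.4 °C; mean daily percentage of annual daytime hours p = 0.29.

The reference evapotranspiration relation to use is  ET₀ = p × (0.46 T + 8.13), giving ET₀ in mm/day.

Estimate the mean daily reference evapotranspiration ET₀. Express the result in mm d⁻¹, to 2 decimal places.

6.01 mm d⁻¹

ET₀ = 0.29 × (0.46 × 27.4 + 8.13) = 0.29 × 20.734 = 6.0129 mm/d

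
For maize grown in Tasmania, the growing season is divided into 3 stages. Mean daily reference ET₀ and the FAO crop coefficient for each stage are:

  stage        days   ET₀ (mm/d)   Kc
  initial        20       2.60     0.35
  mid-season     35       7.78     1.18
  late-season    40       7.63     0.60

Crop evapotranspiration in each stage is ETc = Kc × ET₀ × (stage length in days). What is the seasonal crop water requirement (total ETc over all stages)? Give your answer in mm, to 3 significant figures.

initial: 0.35 × 2.60 × 20 = 18.20 mm
mid-season: 1.18 × 7.78 × 35 = 321.31 mm
late-season: 0.60 × 7.63 × 40 = 183.12 mm
Seasonal total = 522.63 mm

523 mm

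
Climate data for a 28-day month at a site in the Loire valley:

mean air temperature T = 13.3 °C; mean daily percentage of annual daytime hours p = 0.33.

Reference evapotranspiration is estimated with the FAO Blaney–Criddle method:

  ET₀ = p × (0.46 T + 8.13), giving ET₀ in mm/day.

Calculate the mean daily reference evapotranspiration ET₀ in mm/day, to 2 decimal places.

ET₀ = 0.33 × (0.46 × 13.3 + 8.13) = 0.33 × 14.248 = 4.7018 mm/d

4.70 mm/day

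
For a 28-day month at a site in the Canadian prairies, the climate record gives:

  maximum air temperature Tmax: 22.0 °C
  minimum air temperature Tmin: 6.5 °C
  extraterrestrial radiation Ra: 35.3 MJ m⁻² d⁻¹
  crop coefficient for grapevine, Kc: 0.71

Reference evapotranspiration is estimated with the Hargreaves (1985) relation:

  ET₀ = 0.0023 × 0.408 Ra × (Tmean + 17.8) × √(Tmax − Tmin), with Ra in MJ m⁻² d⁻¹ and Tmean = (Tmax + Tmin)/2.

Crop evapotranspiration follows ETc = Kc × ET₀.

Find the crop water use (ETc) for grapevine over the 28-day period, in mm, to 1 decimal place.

Tmean = (22.0 + 6.5)/2 = 14.25 °C
0.408 Ra = 0.408 × 35.3 = 14.4024 mm/d equivalent
ET₀ = 0.0023 × 14.4024 × (14.25 + 17.8) × √15.5 = 0.0023 × 14.4024 × 32.05 × 3.9370 = 4.1798 mm/d
ETc = Kc × ET₀ = 0.71 × 4.1798 = 2.9677 mm/d
Over 28 days: 2.9677 × 28 = 83.096 mm

83.1 mm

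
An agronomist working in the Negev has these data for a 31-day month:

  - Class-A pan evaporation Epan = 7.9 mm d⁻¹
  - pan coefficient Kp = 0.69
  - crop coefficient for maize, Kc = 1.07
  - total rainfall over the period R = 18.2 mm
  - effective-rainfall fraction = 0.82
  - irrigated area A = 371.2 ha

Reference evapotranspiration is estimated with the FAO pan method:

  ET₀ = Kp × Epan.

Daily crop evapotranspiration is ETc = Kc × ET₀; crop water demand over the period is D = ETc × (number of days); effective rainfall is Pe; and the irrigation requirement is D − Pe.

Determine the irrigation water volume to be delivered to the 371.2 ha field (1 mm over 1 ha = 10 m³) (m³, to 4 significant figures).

615800 m³

ET₀ = 0.69 × 7.9 = 5.4510 mm/d
ETc = Kc × ET₀ = 1.07 × 5.4510 = 5.8326 mm/d
Crop demand D = ETc × 31 d = 5.8326 × 31 = 180.811 mm
Pe = 0.82 × 18.2 = 14.924 mm
D − Pe = 180.811 − 14.924 = 165.887 mm
Volume = 165.887 mm × 371.2 ha × 10 = 615772.5 m³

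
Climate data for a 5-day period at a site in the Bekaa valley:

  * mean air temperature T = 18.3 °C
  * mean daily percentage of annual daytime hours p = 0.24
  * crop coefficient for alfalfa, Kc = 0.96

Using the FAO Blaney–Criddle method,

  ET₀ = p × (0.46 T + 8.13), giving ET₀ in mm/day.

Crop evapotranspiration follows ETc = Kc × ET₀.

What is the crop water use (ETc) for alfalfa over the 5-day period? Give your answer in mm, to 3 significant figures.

19.1 mm

ET₀ = 0.24 × (0.46 × 18.3 + 8.13) = 0.24 × 16.548 = 3.9715 mm/d
ETc = Kc × ET₀ = 0.96 × 3.9715 = 3.8126 mm/d
Over 5 days: 3.8126 × 5 = 19.063 mm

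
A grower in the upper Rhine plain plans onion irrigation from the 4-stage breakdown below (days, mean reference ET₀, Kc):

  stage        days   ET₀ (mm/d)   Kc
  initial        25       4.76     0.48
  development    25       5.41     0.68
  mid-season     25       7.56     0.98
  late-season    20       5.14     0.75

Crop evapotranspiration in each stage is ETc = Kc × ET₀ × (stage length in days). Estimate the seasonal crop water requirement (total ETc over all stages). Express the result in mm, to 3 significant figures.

initial: 0.48 × 4.76 × 25 = 57.12 mm
development: 0.68 × 5.41 × 25 = 91.97 mm
mid-season: 0.98 × 7.56 × 25 = 185.22 mm
late-season: 0.75 × 5.14 × 20 = 77.10 mm
Seasonal total = 411.41 mm

411 mm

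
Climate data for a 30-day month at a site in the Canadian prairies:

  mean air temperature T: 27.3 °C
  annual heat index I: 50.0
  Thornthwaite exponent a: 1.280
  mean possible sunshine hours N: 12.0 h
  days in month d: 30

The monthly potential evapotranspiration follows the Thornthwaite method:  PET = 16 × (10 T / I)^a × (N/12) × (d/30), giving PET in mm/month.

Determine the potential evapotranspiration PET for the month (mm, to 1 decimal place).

140.5 mm

10T/I = 10 × 27.3 / 50.0 = 5.4600
(10T/I)^a = 5.4600^1.280 = 8.7823
Uncorrected PET = 16 × 8.7823 = 140.517 mm
Correction = (N/12)(d/30) = (12.0/12)(30/30) = 1.0000
PET = 140.517 × 1.0000 = 140.517 mm/month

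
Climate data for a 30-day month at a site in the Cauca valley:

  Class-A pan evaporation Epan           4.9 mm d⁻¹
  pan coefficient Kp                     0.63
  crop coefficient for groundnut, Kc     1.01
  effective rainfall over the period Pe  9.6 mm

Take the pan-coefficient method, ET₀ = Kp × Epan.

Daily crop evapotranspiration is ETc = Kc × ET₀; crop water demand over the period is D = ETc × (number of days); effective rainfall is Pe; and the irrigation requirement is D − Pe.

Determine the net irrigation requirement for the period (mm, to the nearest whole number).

ET₀ = 0.63 × 4.9 = 3.0870 mm/d
ETc = Kc × ET₀ = 1.01 × 3.0870 = 3.1179 mm/d
Crop demand D = ETc × 30 d = 3.1179 × 30 = 93.537 mm
D − Pe = 93.537 − 9.6 = 83.937 mm

84 mm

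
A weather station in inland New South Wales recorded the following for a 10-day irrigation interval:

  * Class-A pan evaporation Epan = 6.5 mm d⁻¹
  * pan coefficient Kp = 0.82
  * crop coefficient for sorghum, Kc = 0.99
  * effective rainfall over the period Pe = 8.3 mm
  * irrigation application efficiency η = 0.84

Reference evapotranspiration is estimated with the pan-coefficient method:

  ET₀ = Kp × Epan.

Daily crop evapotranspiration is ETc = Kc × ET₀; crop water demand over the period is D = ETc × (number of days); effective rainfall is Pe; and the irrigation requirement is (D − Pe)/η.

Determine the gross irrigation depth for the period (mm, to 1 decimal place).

ET₀ = 0.82 × 6.5 = 5.3300 mm/d
ETc = Kc × ET₀ = 0.99 × 5.3300 = 5.2767 mm/d
Crop demand D = ETc × 10 d = 5.2767 × 10 = 52.767 mm
D − Pe = 52.767 − 8.3 = 44.467 mm
Gross irrigation = 44.467 / 0.84 = 52.937 mm

52.9 mm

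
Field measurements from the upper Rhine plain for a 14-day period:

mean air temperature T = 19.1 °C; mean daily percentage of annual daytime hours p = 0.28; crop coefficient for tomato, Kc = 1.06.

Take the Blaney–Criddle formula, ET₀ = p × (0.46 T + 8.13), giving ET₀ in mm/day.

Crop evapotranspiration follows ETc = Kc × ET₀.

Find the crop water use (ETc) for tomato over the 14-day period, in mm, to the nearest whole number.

ET₀ = 0.28 × (0.46 × 19.1 + 8.13) = 0.28 × 16.916 = 4.7365 mm/d
ETc = Kc × ET₀ = 1.06 × 4.7365 = 5.0207 mm/d
Over 14 days: 5.0207 × 14 = 70.290 mm

70 mm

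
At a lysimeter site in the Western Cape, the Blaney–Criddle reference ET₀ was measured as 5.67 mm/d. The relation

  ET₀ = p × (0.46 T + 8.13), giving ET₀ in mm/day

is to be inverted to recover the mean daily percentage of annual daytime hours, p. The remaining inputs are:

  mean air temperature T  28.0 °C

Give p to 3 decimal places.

0.270

p = ET₀ / (0.46 T + 8.13) = 5.67 / (0.46 × 28.0 + 8.13) = 5.67 / 21.010 = 0.2699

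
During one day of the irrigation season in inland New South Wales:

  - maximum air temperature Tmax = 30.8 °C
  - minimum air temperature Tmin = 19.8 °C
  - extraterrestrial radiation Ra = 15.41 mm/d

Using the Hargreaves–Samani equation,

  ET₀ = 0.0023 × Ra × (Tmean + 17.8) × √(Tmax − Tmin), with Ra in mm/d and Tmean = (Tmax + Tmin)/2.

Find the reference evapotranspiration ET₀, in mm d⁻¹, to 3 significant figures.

Tmean = (30.8 + 19.8)/2 = 25.30 °C
ET₀ = 0.0023 × 15.41 × (25.30 + 17.8) × √11.0 = 0.0023 × 15.41 × 43.10 × 3.3166 = 5.0664 mm/d

5.07 mm d⁻¹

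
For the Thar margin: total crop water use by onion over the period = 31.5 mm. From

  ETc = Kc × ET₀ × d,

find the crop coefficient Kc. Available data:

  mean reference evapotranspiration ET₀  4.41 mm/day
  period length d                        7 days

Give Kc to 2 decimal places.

ETc = Kc × ET₀ × d  ⇒  Kc = ETc / (ET₀ × d)
Kc = 31.5 / (4.41 × 7) = 31.5 / 30.87 = 1.0204

1.02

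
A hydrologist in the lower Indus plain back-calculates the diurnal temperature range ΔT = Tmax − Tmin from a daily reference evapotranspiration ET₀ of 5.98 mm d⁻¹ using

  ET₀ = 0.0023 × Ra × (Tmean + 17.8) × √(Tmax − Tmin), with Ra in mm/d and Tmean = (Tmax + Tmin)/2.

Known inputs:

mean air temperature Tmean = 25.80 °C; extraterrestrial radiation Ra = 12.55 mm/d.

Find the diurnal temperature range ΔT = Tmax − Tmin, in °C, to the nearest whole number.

23 °C

√ΔT = ET₀ / [0.0023 × Ra × (Tmean+17.8)] = 5.98 / (0.0023 × 12.55 × 43.60) = 4.7516
ΔT = 4.7516² = 22.578 °C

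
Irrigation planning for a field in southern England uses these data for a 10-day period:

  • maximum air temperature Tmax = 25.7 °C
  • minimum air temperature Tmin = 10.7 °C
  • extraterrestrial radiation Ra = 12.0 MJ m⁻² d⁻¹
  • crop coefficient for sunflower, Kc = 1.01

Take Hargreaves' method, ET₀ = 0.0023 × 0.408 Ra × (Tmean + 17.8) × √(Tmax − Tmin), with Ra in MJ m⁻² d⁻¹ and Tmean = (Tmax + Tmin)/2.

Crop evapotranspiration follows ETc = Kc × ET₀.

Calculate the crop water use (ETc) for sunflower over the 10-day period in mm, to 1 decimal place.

Tmean = (25.7 + 10.7)/2 = 18.20 °C
0.408 Ra = 0.408 × 12.0 = 4.8960 mm/d equivalent
ET₀ = 0.0023 × 4.8960 × (18.20 + 17.8) × √15.0 = 0.0023 × 4.8960 × 36.00 × 3.8730 = 1.5701 mm/d
ETc = Kc × ET₀ = 1.01 × 1.5701 = 1.5858 mm/d
Over 10 days: 1.5858 × 10 = 15.858 mm

15.9 mm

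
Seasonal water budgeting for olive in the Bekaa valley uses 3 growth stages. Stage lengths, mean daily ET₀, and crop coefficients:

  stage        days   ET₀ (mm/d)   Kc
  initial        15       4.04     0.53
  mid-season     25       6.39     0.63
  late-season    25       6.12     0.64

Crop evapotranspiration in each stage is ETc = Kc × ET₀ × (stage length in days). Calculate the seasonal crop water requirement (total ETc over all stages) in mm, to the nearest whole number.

initial: 0.53 × 4.04 × 15 = 32.12 mm
mid-season: 0.63 × 6.39 × 25 = 100.64 mm
late-season: 0.64 × 6.12 × 25 = 97.92 mm
Seasonal total = 230.68 mm

231 mm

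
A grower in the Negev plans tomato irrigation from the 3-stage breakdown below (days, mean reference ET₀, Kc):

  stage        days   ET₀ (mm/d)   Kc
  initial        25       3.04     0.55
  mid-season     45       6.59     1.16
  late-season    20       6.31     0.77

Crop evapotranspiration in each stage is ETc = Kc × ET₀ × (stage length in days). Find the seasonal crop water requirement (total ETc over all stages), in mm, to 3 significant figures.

initial: 0.55 × 3.04 × 25 = 41.80 mm
mid-season: 1.16 × 6.59 × 45 = 344.00 mm
late-season: 0.77 × 6.31 × 20 = 97.17 mm
Seasonal total = 482.97 mm

483 mm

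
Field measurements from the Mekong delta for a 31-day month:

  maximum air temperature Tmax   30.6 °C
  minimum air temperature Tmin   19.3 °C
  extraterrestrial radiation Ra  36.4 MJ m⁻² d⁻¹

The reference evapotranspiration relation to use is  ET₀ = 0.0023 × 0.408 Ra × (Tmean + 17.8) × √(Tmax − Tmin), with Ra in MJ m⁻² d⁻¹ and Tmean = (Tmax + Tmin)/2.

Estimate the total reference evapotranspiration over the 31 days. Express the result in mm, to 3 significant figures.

152 mm

Tmean = (30.6 + 19.3)/2 = 24.95 °C
0.408 Ra = 0.408 × 36.4 = 14.8512 mm/d equivalent
ET₀ = 0.0023 × 14.8512 × (24.95 + 17.8) × √11.3 = 0.0023 × 14.8512 × 42.75 × 3.3615 = 4.9086 mm/d
Over 31 days: 4.9086 × 31 = 152.167 mm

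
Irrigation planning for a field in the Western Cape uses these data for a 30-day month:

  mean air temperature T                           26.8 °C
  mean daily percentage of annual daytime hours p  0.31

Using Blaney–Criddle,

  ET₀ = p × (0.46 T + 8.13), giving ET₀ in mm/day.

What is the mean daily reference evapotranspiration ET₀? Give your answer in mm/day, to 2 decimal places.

ET₀ = 0.31 × (0.46 × 26.8 + 8.13) = 0.31 × 20.458 = 6.3420 mm/d

6.34 mm/day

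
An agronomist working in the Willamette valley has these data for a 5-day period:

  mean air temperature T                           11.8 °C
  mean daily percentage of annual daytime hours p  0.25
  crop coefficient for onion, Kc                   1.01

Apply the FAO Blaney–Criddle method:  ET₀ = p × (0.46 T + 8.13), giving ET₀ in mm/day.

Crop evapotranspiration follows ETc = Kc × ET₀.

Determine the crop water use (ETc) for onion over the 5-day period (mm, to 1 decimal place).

ET₀ = 0.25 × (0.46 × 11.8 + 8.13) = 0.25 × 13.558 = 3.3895 mm/d
ETc = Kc × ET₀ = 1.01 × 3.3895 = 3.4234 mm/d
Over 5 days: 3.4234 × 5 = 17.117 mm

17.1 mm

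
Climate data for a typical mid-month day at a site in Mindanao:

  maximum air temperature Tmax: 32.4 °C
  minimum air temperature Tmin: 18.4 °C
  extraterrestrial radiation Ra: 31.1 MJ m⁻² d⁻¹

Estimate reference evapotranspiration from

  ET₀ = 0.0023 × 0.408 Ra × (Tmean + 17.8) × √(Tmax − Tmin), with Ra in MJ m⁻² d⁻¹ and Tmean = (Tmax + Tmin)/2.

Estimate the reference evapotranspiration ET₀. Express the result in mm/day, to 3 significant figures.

Tmean = (32.4 + 18.4)/2 = 25.40 °C
0.408 Ra = 0.408 × 31.1 = 12.6888 mm/d equivalent
ET₀ = 0.0023 × 12.6888 × (25.40 + 17.8) × √14.0 = 0.0023 × 12.6888 × 43.20 × 3.7417 = 4.7174 mm/d

4.72 mm/day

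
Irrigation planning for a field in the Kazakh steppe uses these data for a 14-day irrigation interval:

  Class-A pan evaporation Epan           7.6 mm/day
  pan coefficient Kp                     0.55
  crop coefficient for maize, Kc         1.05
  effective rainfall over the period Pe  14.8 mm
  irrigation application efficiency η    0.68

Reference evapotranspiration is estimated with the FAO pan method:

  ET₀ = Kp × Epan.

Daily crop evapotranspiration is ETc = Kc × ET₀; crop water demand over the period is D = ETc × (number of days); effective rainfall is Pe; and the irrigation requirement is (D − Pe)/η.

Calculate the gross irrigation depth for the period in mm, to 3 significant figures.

ET₀ = 0.55 × 7.6 = 4.1800 mm/d
ETc = Kc × ET₀ = 1.05 × 4.1800 = 4.3890 mm/d
Crop demand D = ETc × 14 d = 4.3890 × 14 = 61.446 mm
D − Pe = 61.446 − 14.8 = 46.646 mm
Gross irrigation = 46.646 / 0.68 = 68.597 mm

68.6 mm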